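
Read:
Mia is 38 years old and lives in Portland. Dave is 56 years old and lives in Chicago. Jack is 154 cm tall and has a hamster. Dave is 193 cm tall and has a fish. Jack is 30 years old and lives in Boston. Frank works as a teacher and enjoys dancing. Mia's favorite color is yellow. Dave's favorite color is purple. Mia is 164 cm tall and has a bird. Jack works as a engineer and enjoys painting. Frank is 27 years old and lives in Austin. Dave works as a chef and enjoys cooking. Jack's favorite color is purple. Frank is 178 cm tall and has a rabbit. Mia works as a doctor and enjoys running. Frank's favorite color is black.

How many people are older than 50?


Filter: 1

1


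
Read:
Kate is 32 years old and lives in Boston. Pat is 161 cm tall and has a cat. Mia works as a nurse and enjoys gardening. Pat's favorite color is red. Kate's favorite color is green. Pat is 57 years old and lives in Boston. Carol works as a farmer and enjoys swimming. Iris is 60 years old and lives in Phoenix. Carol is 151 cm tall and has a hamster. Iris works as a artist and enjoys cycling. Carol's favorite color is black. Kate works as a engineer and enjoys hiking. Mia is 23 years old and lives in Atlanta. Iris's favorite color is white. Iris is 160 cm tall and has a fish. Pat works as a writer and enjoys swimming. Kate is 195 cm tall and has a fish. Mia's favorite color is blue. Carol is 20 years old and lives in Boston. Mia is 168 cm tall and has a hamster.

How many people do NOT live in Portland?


Not in Portland: 5

5


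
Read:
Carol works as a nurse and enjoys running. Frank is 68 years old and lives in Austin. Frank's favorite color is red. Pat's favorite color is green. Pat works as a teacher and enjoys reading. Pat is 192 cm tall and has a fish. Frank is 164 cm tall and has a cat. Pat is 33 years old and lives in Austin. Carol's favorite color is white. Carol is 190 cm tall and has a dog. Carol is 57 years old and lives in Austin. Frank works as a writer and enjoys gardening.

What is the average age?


Sum=158, n=3, avg=52.67

52.67


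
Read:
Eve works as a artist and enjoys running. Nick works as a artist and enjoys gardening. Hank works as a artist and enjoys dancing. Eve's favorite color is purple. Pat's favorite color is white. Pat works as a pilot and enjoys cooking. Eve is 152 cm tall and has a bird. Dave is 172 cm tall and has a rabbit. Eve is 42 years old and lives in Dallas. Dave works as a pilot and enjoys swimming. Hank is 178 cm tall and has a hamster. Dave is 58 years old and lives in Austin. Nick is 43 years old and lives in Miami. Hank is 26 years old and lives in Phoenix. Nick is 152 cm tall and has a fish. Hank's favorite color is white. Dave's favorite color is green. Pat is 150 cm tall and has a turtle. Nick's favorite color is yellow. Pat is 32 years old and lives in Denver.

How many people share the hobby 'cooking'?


Count: 1

1


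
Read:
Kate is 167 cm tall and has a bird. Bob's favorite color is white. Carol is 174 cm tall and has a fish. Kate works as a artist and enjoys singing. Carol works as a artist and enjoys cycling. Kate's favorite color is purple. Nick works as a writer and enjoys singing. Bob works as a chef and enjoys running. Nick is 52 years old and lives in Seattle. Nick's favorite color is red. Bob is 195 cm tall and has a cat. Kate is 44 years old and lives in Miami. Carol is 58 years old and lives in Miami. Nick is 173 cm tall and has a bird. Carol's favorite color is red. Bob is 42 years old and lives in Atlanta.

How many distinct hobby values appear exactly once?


Unique hobby values: 2

2


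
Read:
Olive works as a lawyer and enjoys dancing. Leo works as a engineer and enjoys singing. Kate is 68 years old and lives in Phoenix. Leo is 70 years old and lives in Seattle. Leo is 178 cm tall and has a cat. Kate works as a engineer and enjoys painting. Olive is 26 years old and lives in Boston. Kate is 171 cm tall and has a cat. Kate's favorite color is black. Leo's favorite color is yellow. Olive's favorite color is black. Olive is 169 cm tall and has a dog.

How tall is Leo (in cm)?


Leo is 178 cm tall

178


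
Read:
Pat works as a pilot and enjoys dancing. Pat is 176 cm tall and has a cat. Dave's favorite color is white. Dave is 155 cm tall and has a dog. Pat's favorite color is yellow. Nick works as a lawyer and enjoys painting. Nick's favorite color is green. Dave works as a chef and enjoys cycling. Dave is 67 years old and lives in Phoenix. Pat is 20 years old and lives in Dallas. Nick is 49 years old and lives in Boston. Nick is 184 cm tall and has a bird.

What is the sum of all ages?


49+20+67 = 136

136


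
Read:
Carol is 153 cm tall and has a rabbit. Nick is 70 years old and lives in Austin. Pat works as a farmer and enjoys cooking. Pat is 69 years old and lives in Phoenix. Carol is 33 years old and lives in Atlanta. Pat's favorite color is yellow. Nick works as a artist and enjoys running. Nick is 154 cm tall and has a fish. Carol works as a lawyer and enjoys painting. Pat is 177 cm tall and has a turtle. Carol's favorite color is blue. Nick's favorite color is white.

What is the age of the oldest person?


Oldest: Nick at 70

70


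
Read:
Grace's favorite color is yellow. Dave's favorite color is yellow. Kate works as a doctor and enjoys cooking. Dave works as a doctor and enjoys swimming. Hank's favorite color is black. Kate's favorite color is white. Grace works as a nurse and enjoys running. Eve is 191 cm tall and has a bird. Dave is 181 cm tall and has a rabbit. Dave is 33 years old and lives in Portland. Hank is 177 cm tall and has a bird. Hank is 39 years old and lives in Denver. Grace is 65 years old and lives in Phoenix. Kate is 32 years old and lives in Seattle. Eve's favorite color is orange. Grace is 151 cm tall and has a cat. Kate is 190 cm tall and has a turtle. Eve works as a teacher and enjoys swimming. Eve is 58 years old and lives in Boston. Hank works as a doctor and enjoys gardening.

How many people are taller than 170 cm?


Taller than 170: 4

4


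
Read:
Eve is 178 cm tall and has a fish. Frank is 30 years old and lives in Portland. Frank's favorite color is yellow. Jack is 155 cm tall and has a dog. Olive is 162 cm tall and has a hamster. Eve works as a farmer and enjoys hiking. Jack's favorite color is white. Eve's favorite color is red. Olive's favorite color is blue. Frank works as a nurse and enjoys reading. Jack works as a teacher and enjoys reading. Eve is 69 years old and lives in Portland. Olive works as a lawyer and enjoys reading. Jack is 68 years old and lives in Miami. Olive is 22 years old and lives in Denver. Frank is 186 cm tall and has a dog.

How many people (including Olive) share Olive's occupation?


Olive is a lawyer. Count = 1

1


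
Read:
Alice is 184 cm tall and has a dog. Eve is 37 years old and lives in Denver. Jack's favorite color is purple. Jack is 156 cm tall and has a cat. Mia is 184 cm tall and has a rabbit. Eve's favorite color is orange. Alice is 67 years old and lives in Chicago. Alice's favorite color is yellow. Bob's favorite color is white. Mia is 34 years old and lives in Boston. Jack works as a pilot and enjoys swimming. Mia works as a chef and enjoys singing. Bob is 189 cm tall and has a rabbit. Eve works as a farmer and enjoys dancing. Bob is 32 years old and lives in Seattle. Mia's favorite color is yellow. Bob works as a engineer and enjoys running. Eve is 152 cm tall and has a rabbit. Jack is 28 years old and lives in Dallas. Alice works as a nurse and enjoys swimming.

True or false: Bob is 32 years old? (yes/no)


Bob is actually 32. yes

yes


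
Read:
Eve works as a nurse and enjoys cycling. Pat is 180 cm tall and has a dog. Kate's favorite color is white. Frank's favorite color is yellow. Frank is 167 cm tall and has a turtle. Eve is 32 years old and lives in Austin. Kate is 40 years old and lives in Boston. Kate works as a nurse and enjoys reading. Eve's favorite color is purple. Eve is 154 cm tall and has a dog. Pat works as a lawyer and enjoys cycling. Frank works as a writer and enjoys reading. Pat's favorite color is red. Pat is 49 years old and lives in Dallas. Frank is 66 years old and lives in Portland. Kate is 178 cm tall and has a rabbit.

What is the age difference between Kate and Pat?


|40 - 49| = 9

9


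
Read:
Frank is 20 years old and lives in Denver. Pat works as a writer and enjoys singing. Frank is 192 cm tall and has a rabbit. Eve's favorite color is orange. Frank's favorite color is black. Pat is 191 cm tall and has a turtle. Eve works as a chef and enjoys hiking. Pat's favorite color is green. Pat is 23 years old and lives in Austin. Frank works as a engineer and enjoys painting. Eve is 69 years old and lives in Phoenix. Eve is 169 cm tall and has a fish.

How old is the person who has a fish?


Person with fish is Eve, age 69

69


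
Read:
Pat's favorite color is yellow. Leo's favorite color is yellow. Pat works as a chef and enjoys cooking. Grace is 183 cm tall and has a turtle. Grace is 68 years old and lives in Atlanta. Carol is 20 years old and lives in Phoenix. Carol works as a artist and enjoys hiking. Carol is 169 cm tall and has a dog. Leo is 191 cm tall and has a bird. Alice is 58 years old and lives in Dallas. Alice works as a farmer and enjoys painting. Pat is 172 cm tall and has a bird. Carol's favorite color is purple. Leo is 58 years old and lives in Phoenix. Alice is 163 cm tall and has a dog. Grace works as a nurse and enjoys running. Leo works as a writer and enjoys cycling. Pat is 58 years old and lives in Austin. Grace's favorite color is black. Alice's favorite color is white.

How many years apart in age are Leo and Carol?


58 vs 20, diff = 38

38


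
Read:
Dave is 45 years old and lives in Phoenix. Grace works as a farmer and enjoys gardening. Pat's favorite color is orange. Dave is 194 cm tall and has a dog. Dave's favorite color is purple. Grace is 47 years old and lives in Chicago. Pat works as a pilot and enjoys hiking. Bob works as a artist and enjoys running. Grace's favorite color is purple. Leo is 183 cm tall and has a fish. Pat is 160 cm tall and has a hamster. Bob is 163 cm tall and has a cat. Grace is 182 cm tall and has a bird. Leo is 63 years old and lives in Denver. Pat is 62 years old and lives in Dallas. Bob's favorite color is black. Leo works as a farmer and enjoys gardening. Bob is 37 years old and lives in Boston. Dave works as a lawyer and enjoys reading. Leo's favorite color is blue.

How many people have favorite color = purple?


Count: 2

2


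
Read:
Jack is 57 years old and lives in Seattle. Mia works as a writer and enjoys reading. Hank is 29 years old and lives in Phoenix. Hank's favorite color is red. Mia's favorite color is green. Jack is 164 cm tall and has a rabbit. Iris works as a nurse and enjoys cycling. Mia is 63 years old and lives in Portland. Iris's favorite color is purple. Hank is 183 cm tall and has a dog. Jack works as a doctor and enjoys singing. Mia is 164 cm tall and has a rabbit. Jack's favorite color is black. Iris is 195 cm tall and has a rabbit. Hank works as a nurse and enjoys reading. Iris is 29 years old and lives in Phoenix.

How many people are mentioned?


People: Mia, Iris, Hank, Jack. Count = 4

4


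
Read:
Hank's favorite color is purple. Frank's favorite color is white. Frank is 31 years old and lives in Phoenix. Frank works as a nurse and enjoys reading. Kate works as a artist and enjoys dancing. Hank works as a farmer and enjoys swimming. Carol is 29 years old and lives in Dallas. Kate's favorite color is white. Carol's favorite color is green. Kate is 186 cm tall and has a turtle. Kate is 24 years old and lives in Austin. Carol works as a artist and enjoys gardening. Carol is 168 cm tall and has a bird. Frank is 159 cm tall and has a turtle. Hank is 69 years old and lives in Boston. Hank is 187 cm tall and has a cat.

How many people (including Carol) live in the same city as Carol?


Carol lives in Dallas. Count = 1

1


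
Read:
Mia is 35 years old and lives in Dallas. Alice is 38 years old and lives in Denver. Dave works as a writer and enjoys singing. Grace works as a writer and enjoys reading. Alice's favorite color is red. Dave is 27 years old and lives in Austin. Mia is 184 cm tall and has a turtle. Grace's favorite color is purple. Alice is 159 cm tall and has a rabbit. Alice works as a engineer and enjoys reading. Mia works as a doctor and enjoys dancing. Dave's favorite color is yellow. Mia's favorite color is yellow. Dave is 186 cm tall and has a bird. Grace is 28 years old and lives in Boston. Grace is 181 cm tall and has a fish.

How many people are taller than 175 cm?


Taller than 175: 3

3


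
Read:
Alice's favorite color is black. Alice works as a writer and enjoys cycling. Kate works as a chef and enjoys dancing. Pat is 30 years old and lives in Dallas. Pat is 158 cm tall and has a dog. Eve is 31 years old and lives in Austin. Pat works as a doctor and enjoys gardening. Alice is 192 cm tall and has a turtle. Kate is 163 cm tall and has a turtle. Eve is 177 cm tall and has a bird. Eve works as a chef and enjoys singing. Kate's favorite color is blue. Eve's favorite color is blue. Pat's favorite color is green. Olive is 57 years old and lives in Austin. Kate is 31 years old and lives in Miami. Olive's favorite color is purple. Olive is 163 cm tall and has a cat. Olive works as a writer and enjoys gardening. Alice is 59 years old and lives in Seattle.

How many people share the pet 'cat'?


Count: 1

1


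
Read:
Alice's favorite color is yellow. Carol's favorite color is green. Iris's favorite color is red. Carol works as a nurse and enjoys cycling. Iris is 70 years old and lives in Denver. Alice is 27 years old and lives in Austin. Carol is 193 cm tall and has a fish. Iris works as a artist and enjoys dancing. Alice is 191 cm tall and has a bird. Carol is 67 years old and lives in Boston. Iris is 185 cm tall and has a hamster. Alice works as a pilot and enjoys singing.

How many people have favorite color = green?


Count: 1

1


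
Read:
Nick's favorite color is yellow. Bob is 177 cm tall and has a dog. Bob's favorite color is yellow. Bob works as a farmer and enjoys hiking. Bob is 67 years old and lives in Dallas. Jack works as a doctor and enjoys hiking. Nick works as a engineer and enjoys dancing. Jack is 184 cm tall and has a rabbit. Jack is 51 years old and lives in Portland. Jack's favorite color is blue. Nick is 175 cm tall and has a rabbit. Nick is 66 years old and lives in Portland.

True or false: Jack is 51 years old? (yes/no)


Jack is actually 51. yes

yes


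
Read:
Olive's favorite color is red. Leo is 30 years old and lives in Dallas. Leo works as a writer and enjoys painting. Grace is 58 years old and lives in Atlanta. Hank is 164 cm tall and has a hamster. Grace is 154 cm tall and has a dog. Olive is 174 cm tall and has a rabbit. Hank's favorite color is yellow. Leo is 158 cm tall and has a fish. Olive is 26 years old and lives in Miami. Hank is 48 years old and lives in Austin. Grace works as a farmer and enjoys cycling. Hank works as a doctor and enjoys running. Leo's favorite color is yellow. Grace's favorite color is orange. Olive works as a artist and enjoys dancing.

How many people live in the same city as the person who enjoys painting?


Person with hobby painting is Leo, city Dallas. Count = 1

1


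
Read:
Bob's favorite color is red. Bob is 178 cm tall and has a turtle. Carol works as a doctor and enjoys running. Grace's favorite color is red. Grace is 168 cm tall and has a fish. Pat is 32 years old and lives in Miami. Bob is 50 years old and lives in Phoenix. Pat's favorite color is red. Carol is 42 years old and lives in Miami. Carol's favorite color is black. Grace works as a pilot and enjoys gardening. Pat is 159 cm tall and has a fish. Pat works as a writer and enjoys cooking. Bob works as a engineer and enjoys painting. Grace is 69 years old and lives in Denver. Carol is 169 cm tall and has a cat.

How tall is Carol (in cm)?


Carol is 169 cm tall

169


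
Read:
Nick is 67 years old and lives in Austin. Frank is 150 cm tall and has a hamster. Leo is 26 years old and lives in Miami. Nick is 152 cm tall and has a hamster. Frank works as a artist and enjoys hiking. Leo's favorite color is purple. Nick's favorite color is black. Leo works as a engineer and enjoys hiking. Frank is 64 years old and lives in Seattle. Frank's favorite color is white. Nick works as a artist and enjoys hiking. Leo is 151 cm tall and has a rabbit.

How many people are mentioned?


People: Frank, Leo, Nick. Count = 3

3


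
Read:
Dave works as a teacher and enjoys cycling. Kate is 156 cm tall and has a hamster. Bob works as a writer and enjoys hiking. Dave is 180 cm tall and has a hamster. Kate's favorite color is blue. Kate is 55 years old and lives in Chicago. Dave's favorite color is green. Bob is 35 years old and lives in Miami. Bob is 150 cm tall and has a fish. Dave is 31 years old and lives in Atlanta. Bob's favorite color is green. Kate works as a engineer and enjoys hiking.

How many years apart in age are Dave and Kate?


31 vs 55, diff = 24

24


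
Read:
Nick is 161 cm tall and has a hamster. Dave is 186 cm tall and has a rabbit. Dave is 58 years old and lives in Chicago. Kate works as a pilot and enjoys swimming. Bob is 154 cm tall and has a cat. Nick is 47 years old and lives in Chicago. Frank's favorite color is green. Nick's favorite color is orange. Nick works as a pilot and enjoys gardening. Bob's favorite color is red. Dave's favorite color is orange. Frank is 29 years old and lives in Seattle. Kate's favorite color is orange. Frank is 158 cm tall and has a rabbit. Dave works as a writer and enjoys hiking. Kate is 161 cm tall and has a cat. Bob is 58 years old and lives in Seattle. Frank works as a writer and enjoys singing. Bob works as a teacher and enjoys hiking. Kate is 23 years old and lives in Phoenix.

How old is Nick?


Nick is 47 years old

47


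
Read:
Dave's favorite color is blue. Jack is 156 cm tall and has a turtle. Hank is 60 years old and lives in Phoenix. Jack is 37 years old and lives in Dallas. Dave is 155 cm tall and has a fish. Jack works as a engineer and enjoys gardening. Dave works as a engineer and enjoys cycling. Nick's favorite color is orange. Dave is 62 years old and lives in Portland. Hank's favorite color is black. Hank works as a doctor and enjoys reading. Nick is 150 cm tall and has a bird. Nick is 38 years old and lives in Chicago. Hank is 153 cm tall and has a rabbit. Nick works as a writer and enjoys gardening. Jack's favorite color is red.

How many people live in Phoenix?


Count in Phoenix: 1

1


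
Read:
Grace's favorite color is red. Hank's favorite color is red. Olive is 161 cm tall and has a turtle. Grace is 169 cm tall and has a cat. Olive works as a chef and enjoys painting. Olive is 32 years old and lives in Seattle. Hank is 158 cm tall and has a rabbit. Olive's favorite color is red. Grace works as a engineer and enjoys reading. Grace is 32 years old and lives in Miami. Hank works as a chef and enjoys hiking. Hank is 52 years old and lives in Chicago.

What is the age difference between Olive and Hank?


|32 - 52| = 20

20


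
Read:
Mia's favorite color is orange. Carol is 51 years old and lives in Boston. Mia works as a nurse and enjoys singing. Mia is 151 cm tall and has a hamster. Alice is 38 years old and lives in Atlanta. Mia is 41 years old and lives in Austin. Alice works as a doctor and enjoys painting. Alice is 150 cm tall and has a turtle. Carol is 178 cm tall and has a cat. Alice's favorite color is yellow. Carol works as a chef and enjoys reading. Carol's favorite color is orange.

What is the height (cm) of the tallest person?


Tallest: Carol at 178 cm

178


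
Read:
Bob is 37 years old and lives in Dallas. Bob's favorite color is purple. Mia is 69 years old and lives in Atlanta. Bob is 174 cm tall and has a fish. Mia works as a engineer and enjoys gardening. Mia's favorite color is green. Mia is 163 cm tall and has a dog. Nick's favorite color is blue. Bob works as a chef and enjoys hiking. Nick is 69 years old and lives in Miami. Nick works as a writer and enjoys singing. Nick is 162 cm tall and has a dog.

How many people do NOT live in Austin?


Not in Austin: 3

3


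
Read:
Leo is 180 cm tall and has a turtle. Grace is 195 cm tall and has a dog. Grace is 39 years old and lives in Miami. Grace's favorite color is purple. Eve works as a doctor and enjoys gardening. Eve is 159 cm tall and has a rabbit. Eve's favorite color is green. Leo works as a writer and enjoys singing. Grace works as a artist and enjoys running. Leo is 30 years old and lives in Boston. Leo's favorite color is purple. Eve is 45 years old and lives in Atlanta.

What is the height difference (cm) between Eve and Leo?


|159 - 180| = 21

21


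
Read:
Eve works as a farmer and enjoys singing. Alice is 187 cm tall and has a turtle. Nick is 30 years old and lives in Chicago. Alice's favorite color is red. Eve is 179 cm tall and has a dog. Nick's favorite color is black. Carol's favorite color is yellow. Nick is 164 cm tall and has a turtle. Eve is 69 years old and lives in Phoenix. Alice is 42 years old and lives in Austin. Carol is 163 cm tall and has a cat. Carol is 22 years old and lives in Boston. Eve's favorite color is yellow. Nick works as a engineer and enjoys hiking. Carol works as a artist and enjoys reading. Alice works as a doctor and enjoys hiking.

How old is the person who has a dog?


Person with dog is Eve, age 69

69


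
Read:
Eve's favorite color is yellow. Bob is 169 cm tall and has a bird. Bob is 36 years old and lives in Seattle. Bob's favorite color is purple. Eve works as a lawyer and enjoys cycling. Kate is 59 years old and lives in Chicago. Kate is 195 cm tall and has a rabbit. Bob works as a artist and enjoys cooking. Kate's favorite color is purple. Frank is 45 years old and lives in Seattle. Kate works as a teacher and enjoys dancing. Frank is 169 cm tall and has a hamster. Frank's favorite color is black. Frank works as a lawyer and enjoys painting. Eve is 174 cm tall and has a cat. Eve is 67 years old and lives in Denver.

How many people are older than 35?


Filter: 4

4


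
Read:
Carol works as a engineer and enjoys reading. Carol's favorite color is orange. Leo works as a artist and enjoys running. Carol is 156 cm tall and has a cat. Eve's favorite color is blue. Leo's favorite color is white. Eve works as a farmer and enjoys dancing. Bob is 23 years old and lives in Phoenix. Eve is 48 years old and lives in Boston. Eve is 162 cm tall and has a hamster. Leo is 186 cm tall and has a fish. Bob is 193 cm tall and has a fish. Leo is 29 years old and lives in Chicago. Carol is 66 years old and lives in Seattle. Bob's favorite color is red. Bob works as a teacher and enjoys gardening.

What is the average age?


Sum=166, n=4, avg=41.5

41.5


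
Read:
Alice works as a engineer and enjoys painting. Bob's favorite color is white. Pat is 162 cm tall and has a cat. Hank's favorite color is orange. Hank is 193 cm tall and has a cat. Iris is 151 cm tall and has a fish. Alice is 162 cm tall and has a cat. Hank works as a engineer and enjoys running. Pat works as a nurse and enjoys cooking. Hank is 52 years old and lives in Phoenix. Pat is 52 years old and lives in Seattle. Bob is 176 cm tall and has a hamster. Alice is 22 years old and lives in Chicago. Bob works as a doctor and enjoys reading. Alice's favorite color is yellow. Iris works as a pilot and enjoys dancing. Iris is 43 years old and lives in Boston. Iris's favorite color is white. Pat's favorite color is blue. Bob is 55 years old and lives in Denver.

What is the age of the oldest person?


Oldest: Bob at 55

55


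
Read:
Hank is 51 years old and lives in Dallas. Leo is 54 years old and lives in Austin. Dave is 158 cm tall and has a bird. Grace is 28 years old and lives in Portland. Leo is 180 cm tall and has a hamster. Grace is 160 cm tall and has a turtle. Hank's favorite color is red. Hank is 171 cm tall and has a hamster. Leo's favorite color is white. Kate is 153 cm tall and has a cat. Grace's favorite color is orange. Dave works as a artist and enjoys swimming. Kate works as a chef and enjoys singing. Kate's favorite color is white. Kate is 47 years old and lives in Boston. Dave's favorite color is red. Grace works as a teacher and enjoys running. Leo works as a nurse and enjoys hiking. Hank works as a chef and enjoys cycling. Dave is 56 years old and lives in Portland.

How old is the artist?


The artist is Dave, age 56

56


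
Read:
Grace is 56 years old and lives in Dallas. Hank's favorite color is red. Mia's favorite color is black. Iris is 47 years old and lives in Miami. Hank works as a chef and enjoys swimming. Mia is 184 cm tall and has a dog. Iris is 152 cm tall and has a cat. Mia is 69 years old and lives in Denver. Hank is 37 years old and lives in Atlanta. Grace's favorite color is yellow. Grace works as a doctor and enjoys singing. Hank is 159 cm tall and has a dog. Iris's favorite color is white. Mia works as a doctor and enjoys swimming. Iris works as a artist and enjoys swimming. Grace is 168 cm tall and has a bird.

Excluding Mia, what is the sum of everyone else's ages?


Sum (excluding Mia): 140

140


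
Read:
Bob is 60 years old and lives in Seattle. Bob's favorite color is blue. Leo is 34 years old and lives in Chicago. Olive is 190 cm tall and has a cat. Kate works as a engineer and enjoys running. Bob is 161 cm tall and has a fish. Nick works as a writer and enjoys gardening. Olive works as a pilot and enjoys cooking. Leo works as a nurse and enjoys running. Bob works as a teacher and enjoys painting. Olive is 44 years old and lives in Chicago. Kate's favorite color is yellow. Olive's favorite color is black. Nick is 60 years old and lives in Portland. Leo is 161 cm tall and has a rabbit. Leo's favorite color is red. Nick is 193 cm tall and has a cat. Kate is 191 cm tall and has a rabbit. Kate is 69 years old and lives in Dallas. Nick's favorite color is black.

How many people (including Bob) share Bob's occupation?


Bob is a teacher. Count = 1

1


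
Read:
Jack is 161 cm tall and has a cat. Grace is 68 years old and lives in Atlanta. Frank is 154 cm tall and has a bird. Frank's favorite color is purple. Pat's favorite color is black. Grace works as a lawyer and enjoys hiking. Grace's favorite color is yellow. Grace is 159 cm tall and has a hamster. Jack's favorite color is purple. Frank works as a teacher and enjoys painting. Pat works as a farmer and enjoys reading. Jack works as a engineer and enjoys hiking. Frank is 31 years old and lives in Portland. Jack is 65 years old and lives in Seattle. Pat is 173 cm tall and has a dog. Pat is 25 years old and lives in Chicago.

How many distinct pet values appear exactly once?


Unique pet values: 4

4


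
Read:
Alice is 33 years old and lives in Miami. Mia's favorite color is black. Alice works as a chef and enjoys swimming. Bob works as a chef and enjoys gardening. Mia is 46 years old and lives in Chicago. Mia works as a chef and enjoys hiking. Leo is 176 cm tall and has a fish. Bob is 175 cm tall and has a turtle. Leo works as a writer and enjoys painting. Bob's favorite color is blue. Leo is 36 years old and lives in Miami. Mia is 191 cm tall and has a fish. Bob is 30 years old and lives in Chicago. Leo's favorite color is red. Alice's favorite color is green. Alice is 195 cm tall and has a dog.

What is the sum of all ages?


33+46+30+36 = 145

145


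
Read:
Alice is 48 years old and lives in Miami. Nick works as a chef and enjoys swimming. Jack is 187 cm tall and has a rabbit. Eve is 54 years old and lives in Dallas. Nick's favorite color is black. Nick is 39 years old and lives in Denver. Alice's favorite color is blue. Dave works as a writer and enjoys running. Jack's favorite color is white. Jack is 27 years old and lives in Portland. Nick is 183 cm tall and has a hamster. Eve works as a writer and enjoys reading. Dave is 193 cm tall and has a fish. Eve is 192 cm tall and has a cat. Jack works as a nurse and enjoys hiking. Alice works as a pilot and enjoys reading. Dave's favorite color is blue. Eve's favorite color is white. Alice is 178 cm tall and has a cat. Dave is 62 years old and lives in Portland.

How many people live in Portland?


Count in Portland: 2

2


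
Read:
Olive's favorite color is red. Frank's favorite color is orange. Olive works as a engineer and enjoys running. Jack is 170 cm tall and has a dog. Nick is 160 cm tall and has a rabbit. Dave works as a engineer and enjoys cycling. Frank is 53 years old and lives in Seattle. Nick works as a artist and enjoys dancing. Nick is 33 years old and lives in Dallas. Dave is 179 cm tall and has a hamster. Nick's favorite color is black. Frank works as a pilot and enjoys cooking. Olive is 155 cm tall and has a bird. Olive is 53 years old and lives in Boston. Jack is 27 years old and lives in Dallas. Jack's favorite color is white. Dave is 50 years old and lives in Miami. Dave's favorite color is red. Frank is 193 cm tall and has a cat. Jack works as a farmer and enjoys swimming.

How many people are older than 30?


Filter: 4

4


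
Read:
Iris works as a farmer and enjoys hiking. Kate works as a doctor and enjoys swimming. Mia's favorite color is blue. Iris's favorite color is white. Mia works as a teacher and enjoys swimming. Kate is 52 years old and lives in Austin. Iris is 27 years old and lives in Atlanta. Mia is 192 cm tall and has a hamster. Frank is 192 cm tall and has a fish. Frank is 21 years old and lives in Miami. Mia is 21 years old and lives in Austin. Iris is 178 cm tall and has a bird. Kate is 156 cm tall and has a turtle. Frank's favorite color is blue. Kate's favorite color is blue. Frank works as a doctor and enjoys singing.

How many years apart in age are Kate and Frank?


52 vs 21, diff = 31

31


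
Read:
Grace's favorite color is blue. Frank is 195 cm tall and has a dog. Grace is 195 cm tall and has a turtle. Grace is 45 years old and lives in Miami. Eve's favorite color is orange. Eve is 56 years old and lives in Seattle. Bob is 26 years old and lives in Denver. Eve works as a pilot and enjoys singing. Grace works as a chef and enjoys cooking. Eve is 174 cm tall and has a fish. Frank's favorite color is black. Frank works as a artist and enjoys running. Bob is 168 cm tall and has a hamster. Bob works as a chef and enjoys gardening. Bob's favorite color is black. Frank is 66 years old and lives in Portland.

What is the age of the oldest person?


Oldest: Frank at 66

66


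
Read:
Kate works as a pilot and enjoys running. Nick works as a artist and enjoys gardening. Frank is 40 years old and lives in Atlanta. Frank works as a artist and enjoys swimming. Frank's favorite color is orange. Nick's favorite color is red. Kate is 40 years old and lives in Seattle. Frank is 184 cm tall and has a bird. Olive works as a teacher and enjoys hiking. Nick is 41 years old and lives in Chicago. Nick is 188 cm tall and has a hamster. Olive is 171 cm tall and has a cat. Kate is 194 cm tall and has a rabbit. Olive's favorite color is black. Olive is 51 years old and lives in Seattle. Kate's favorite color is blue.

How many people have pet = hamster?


Count: 1

1


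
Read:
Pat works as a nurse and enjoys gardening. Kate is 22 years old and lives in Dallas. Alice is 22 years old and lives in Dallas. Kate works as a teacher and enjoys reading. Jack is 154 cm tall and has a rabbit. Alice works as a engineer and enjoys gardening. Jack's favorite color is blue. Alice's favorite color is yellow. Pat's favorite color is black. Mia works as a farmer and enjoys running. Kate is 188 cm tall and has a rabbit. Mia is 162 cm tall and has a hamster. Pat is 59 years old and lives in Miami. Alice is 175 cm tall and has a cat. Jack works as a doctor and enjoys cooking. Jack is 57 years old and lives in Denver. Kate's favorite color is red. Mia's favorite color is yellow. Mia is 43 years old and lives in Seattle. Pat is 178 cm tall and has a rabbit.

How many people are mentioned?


People: Pat, Mia, Alice, Kate, Jack. Count = 5

5


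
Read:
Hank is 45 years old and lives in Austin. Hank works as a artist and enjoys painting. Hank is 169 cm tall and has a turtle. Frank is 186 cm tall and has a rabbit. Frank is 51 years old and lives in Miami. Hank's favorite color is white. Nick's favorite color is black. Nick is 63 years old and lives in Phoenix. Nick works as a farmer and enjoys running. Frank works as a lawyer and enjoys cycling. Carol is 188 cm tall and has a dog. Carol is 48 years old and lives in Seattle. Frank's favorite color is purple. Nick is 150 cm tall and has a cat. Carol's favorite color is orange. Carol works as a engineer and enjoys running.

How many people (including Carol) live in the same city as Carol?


Carol lives in Seattle. Count = 1

1


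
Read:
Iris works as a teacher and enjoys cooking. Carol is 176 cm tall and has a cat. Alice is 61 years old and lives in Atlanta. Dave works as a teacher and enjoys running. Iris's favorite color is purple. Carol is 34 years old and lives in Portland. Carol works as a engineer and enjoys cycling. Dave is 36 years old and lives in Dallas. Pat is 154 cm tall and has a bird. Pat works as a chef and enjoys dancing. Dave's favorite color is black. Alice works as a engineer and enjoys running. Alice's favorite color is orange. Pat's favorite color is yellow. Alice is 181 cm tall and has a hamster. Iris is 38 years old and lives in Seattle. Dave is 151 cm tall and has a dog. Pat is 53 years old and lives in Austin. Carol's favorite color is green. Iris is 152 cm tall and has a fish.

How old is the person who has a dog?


Person with dog is Dave, age 36

36


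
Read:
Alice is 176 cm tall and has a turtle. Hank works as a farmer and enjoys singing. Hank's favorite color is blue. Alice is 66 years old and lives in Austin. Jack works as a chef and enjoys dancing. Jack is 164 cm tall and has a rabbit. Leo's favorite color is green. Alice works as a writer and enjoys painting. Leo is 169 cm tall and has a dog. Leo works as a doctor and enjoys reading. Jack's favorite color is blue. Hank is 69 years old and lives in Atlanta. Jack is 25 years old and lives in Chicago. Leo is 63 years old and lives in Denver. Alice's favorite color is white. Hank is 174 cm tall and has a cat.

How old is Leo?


Leo is 63 years old

63


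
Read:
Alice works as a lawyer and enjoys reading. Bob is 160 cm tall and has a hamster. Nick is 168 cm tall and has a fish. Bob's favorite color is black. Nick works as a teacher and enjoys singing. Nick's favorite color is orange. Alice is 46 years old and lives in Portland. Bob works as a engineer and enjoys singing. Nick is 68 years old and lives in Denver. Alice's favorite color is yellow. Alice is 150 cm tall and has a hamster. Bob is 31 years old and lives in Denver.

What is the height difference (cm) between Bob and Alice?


|160 - 150| = 10

10


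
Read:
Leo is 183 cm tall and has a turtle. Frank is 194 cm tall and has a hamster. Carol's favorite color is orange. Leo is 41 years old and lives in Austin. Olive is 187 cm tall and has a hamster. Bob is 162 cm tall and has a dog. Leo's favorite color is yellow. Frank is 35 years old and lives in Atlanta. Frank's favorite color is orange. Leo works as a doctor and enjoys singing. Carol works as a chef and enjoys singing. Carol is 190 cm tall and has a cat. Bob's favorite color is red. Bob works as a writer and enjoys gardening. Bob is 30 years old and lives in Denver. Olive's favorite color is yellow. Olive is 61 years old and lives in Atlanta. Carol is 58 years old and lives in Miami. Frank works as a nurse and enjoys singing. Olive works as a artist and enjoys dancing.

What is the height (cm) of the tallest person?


Tallest: Frank at 194 cm

194


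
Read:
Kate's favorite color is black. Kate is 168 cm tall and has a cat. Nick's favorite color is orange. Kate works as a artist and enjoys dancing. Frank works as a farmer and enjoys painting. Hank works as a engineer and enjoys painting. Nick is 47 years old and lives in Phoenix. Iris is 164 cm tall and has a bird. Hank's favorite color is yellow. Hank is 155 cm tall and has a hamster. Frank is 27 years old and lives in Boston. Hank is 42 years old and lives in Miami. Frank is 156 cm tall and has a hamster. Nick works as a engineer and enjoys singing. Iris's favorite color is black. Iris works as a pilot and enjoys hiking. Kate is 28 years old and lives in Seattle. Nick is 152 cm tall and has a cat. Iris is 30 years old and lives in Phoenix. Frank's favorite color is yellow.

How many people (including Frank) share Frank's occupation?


Frank is a farmer. Count = 1

1


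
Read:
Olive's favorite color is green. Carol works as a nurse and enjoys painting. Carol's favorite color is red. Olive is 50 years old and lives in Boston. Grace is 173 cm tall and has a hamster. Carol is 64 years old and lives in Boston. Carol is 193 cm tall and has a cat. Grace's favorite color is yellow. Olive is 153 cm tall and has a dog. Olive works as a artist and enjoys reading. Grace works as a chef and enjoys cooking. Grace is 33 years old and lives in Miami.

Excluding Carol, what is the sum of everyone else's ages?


Sum (excluding Carol): 83

83


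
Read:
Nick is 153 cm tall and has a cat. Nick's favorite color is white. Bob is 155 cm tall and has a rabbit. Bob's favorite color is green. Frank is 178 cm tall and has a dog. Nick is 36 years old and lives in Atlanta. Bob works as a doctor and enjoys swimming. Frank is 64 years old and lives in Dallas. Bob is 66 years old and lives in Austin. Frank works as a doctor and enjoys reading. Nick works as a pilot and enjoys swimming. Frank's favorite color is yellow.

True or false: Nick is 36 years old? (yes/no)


Nick is actually 36. yes

yes


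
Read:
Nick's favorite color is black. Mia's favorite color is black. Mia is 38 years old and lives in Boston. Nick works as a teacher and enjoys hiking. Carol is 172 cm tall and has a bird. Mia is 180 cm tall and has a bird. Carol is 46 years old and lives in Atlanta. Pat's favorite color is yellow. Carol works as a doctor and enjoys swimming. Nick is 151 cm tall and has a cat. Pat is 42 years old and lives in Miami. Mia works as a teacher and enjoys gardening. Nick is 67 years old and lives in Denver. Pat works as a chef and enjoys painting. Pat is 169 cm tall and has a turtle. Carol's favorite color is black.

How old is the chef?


The chef is Pat, age 42

42


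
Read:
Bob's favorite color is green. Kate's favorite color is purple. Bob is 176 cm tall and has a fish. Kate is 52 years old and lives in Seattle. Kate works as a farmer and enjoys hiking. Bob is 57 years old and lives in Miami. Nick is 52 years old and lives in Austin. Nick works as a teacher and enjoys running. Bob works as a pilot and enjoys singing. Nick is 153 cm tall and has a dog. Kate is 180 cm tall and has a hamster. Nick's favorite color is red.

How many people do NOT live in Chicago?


Not in Chicago: 3

3


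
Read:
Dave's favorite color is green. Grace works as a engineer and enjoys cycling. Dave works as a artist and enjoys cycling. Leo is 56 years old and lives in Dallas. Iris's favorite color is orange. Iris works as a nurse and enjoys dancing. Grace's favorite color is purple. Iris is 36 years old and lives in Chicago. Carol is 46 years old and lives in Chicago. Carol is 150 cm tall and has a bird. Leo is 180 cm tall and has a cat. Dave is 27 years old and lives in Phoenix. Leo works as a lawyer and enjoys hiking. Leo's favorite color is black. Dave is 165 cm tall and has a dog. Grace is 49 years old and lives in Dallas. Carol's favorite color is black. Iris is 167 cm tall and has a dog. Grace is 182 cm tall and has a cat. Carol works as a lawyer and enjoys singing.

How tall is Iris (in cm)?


Iris is 167 cm tall

167


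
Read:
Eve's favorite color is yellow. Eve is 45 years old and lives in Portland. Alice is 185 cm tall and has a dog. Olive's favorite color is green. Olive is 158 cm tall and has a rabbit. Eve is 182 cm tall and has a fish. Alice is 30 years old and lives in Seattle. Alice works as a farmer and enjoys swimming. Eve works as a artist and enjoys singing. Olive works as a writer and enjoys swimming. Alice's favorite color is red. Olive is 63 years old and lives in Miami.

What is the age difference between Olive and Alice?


|63 - 30| = 33

33
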